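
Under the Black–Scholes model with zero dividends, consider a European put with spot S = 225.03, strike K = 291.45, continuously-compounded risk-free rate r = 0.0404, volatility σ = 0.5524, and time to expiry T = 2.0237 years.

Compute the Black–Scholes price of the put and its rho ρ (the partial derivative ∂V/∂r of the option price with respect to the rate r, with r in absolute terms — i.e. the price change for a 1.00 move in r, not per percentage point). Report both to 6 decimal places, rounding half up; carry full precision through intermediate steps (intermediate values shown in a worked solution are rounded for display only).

σ√T = 0.5524·√2.0237 = 0.785827
d₁ = (ln(S/K) + (r+σ²/2)T) / (σ√T) = (ln(225.03/291.45) + (0.0404+0.5524²/2)·2.0237) / 0.785827 = (-0.258635 + 0.390519) / 0.785827 = 0.167829
d₂ = d₁ − σ√T = 0.167829 − 0.785827 = -0.617998
e^{−rT} = e^{−0.0404·2.0237} = 0.921495
N(−d₁) = 0.433359,  N(−d₂) = 0.731712
Put price V = K·e^{−rT}·N(−d₂) − S·N(−d₁) = 196.515653 − 97.518756 = 98.996897
ρ = −K·T·e^{−rT}·N(−d₂) = -397.688727

price = 98.996897
ρ = -397.688727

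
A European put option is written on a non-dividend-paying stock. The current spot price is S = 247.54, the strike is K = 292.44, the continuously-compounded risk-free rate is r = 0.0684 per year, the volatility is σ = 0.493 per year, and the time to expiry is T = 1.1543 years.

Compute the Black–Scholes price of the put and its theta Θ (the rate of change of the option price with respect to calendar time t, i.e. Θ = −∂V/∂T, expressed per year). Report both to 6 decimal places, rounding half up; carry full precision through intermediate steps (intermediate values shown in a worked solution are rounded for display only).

price = 66.144283
Θ = -10.225179

σ√T = 0.493·√1.1543 = 0.529671
d₁ = (ln(S/K) + (r+σ²/2)T) / (σ√T) = (ln(247.54/292.44) + (0.0684+0.493²/2)·1.1543) / 0.529671 = (-0.166687 + 0.219230) / 0.529671 = 0.099198
d₂ = d₁ − σ√T = 0.099198 − 0.529671 = -0.430473
e^{−rT} = e^{−0.0684·1.1543} = 0.924082
N(−d₁) = 0.460490,  N(−d₂) = 0.666574
Put price V = K·e^{−rT}·N(−d₂) − S·N(−d₁) = 180.134071 − 113.989788 = 66.144283
φ(d₁) = (1/√(2π))·e^{−d₁²/2} = 0.396984
Θ = −S·φ(d₁)·σ/(2√T) + r·K·e^{−rT}·N(−d₂) = −22.546349 + 12.321170 = -10.225179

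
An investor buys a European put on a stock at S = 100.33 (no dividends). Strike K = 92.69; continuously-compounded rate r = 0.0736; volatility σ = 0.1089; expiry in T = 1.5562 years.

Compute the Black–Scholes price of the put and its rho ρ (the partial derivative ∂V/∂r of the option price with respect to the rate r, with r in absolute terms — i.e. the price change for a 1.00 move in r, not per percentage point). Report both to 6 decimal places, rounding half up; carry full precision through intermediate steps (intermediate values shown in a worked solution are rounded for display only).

σ√T = 0.1089·√1.5562 = 0.135850
d₁ = (ln(S/K) + (r+σ²/2)T) / (σ√T) = (ln(100.33/92.69) + (0.0736+0.1089²/2)·1.5562) / 0.135850 = (0.079204 + 0.123764) / 0.135850 = 1.494057
d₂ = d₁ − σ√T = 1.494057 − 0.135850 = 1.358207
e^{−rT} = e^{−0.0736·1.5562} = 0.891780
N(−d₁) = 0.067580,  N(−d₂) = 0.087199
Put price V = K·e^{−rT}·N(−d₂) − S·N(−d₁) = 7.207786 − 6.780333 = 0.427453
ρ = −K·T·e^{−rT}·N(−d₂) = -11.216756

price = 0.427453
ρ = -11.216756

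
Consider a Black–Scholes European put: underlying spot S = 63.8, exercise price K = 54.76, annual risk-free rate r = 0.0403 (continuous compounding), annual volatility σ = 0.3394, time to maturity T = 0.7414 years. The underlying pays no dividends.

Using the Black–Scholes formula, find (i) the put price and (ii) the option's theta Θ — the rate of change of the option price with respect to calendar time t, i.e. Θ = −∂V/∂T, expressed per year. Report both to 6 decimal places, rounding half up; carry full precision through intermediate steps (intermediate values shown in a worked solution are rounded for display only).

price = 2.739123
Θ = -3.049175

σ√T = 0.3394·√0.7414 = 0.292239
d₁ = (ln(S/K) + (r+σ²/2)T) / (σ√T) = (ln(63.8/54.76) + (0.0403+0.3394²/2)·0.7414) / 0.292239 = (0.152793 + 0.072580) / 0.292239 = 0.771196
d₂ = d₁ − σ√T = 0.771196 − 0.292239 = 0.478957
e^{−rT} = e^{−0.0403·0.7414} = 0.970564
N(−d₁) = 0.220295,  N(−d₂) = 0.315985
Put price V = K·e^{−rT}·N(−d₂) − S·N(−d₁) = 16.793975 − 14.054852 = 2.739123
φ(d₁) = (1/√(2π))·e^{−d₁²/2} = 0.296322
Θ = −S·φ(d₁)·σ/(2√T) + r·K·e^{−rT}·N(−d₂) = −3.725972 + 0.676797 = -3.049175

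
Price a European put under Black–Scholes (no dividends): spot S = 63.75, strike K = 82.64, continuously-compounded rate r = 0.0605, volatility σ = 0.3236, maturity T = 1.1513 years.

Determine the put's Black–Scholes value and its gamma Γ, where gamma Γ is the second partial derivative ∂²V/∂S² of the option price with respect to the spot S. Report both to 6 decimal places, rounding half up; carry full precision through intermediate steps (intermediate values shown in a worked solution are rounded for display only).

price = 17.766500
Γ = 0.016810

σ√T = 0.3236·√1.1513 = 0.347218
d₁ = (ln(S/K) + (r+σ²/2)T) / (σ√T) = (ln(63.75/82.64) + (0.0605+0.3236²/2)·1.1513) / 0.347218 = (-0.259525 + 0.129934) / 0.347218 = -0.373225
d₂ = d₁ − σ√T = -0.373225 − 0.347218 = -0.720444
e^{−rT} = e^{−0.0605·1.1513} = 0.932717
N(−d₁) = 0.645510,  N(−d₂) = 0.764374
Put price V = K·e^{−rT}·N(−d₂) − S·N(−d₁) = 58.917736 − 41.151236 = 17.766500
φ(d₁) = (1/√(2π))·e^{−d₁²/2} = 0.372102
Γ = φ(d₁) / (S·σ·√T) = 0.016810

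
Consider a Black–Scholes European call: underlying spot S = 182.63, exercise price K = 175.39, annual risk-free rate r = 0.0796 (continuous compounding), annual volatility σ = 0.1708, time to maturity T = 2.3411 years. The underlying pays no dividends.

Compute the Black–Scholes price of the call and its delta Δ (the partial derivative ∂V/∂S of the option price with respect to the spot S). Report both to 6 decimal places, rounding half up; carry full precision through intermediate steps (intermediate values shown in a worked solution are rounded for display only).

σ√T = 0.1708·√2.3411 = 0.261335
d₁ = (ln(S/K) + (r+σ²/2)T) / (σ√T) = (ln(182.63/175.39) + (0.0796+0.1708²/2)·2.3411) / 0.261335 = (0.040450 + 0.220500) / 0.261335 = 0.998525
d₂ = d₁ − σ√T = 0.998525 − 0.261335 = 0.737190
e^{−rT} = e^{−0.0796·2.3411} = 0.829982
N(d₁) = 0.840988,  N(d₂) = 0.769497
Call price V = S·N(d₁) − K·e^{−rT}·N(d₂) = 153.589575 − 112.016011 = 41.573564
Δ = N(d₁) = 0.840988

price = 41.573564
Δ = 0.840988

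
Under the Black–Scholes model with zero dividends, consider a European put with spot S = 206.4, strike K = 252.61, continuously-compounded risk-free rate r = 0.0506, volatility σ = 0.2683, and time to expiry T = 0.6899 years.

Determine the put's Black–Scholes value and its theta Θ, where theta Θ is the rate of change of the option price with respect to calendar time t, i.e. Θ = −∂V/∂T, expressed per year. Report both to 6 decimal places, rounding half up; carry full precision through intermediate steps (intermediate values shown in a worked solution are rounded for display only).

price = 44.080140
Θ = -0.904034

σ√T = 0.2683·√0.6899 = 0.222851
d₁ = (ln(S/K) + (r+σ²/2)T) / (σ√T) = (ln(206.4/252.61) + (0.0506+0.2683²/2)·0.6899) / 0.222851 = (-0.202031 + 0.059740) / 0.222851 = -0.638502
d₂ = d₁ − σ√T = -0.638502 − 0.222851 = -0.861353
e^{−rT} = e^{−0.0506·0.6899} = 0.965693
N(−d₁) = 0.738427,  N(−d₂) = 0.805478
Put price V = K·e^{−rT}·N(−d₂) − S·N(−d₁) = 196.491406 − 152.411265 = 44.080140
φ(d₁) = (1/√(2π))·e^{−d₁²/2} = 0.325374
Θ = −S·φ(d₁)·σ/(2√T) + r·K·e^{−rT}·N(−d₂) = −10.846500 + 9.942465 = -0.904034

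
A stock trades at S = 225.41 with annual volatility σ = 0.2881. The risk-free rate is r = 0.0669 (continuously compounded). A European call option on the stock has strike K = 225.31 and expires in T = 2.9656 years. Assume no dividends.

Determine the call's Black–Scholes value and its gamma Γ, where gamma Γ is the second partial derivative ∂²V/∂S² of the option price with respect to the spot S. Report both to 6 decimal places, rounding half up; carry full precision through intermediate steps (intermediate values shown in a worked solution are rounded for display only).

price = 63.610159
Γ = 0.002890

σ√T = 0.2881·√2.9656 = 0.496135
d₁ = (ln(S/K) + (r+σ²/2)T) / (σ√T) = (ln(225.41/225.31) + (0.0669+0.2881²/2)·2.9656) / 0.496135 = (0.000444 + 0.321473) / 0.496135 = 0.648850
d₂ = d₁ − σ√T = 0.648850 − 0.496135 = 0.152716
e^{−rT} = e^{−0.0669·2.9656} = 0.820043
N(d₁) = 0.741782,  N(d₂) = 0.560689
Call price V = S·N(d₁) − K·e^{−rT}·N(d₂) = 167.205186 − 103.595027 = 63.610159
φ(d₁) = (1/√(2π))·e^{−d₁²/2} = 0.323214
Γ = φ(d₁) / (S·σ·√T) = 0.002890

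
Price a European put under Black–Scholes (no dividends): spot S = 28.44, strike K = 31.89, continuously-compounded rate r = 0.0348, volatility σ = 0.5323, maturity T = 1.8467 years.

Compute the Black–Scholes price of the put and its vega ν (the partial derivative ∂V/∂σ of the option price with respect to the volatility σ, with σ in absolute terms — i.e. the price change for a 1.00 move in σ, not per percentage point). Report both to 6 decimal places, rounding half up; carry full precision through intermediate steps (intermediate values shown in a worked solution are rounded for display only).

σ√T = 0.5323·√1.8467 = 0.723360
d₁ = (ln(S/K) + (r+σ²/2)T) / (σ√T) = (ln(28.44/31.89) + (0.0348+0.5323²/2)·1.8467) / 0.723360 = (-0.114496 + 0.325890) / 0.723360 = 0.292239
d₂ = d₁ − σ√T = 0.292239 − 0.723360 = -0.431121
e^{−rT} = e^{−0.0348·1.8467} = 0.937756
N(−d₁) = 0.385052,  N(−d₂) = 0.666810
Put price V = K·e^{−rT}·N(−d₂) − S·N(−d₁) = 19.940979 − 10.950874 = 8.990105
φ(d₁) = (1/√(2π))·e^{−d₁²/2} = 0.382265
ν = S·φ(d₁)·√T = 14.773814

price = 8.990105
ν = 14.773814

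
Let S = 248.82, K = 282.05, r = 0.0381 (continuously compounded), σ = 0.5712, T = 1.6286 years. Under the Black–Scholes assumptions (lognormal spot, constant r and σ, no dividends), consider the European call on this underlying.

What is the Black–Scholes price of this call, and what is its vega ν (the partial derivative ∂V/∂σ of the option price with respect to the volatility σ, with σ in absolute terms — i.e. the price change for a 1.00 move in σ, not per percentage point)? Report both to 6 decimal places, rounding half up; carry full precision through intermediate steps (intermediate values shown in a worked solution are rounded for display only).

σ√T = 0.5712·√1.6286 = 0.728946
d₁ = (ln(S/K) + (r+σ²/2)T) / (σ√T) = (ln(248.82/282.05) + (0.0381+0.5712²/2)·1.6286) / 0.728946 = (-0.125355 + 0.327731) / 0.728946 = 0.277629
d₂ = d₁ − σ√T = 0.277629 − 0.728946 = -0.451318
e^{−rT} = e^{−0.0381·1.6286} = 0.939836
N(d₁) = 0.609351,  N(d₂) = 0.325880
Call price V = S·N(d₁) − K·e^{−rT}·N(d₂) = 151.618776 − 86.384625 = 65.234151
φ(d₁) = (1/√(2π))·e^{−d₁²/2} = 0.383860
ν = S·φ(d₁)·√T = 121.889242

price = 65.234151
ν = 121.889242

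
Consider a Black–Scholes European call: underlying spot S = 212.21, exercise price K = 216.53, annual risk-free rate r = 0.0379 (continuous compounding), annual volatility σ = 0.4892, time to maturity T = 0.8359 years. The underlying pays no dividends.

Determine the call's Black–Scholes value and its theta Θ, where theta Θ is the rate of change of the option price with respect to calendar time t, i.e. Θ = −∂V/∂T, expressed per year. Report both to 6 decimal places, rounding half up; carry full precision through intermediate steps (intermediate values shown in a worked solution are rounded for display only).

σ√T = 0.4892·√0.8359 = 0.447264
d₁ = (ln(S/K) + (r+σ²/2)T) / (σ√T) = (ln(212.21/216.53) + (0.0379+0.4892²/2)·0.8359) / 0.447264 = (-0.020153 + 0.131703) / 0.447264 = 0.249406
d₂ = d₁ − σ√T = 0.249406 − 0.447264 = -0.197858
e^{−rT} = e^{−0.0379·0.8359} = 0.968816
N(d₁) = 0.598477,  N(d₂) = 0.421578
Call price V = S·N(d₁) − K·e^{−rT}·N(d₂) = 127.002726 − 88.437718 = 38.565008
φ(d₁) = (1/√(2π))·e^{−d₁²/2} = 0.386725
Θ = −S·φ(d₁)·σ/(2√T) − r·K·e^{−rT}·N(d₂) = −21.955732 − 3.351790 = -25.307521

price = 38.565008
Θ = -25.307521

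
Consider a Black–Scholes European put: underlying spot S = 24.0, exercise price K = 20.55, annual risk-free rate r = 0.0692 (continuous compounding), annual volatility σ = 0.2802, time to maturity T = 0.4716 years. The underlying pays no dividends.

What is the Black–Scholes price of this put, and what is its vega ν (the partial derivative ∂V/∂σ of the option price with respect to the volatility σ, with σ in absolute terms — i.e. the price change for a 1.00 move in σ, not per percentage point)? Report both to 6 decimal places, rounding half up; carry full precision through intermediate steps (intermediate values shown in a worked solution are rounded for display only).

σ√T = 0.2802·√0.4716 = 0.192422
d₁ = (ln(S/K) + (r+σ²/2)T) / (σ√T) = (ln(24.0/20.55) + (0.0692+0.2802²/2)·0.4716) / 0.192422 = (0.155193 + 0.051148) / 0.192422 = 1.072334
d₂ = d₁ − σ√T = 1.072334 − 0.192422 = 0.879912
e^{−rT} = e^{−0.0692·0.4716} = 0.967892
N(−d₁) = 0.141785,  N(−d₂) = 0.189454
Put price V = K·e^{−rT}·N(−d₂) − S·N(−d₁) = 3.768266 − 3.402842 = 0.365425
φ(d₁) = (1/√(2π))·e^{−d₁²/2} = 0.224498
ν = S·φ(d₁)·√T = 3.700076

price = 0.365425
ν = 3.700076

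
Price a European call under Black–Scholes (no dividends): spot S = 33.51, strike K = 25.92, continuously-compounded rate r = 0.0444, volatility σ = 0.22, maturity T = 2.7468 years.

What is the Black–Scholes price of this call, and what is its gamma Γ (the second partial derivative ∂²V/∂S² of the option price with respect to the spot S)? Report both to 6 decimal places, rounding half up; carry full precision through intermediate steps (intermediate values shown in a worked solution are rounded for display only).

σ√T = 0.22·√2.7468 = 0.364616
d₁ = (ln(S/K) + (r+σ²/2)T) / (σ√T) = (ln(33.51/25.92) + (0.0444+0.22²/2)·2.7468) / 0.364616 = (0.256829 + 0.188430) / 0.364616 = 1.221172
d₂ = d₁ − σ√T = 1.221172 − 0.364616 = 0.856556
e^{−rT} = e^{−0.0444·2.7468} = 0.885186
N(d₁) = 0.888990,  N(d₂) = 0.804155
Call price V = S·N(d₁) − K·e^{−rT}·N(d₂) = 29.790043 − 18.450538 = 11.339505
φ(d₁) = (1/√(2π))·e^{−d₁²/2} = 0.189272
Γ = φ(d₁) / (S·σ·√T) = 0.015491

price = 11.339505
Γ = 0.015491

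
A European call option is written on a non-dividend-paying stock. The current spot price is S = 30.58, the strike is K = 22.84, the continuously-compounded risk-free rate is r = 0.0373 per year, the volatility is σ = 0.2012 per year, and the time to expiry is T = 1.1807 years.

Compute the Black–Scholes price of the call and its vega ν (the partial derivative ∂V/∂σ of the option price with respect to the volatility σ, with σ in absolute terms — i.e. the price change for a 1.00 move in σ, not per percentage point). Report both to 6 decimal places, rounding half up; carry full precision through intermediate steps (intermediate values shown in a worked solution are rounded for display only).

σ√T = 0.2012·√1.1807 = 0.218624
d₁ = (ln(S/K) + (r+σ²/2)T) / (σ√T) = (ln(30.58/22.84) + (0.0373+0.2012²/2)·1.1807) / 0.218624 = (0.291833 + 0.067938) / 0.218624 = 1.645616
d₂ = d₁ − σ√T = 1.645616 − 0.218624 = 1.426992
e^{−rT} = e^{−0.0373·1.1807} = 0.956916
N(d₁) = 0.950079,  N(d₂) = 0.923209
Call price V = S·N(d₁) − K·e^{−rT}·N(d₂) = 29.053404 − 20.177610 = 8.875794
φ(d₁) = (1/√(2π))·e^{−d₁²/2} = 0.103006
ν = S·φ(d₁)·√T = 3.422718

price = 8.875794
ν = 3.422718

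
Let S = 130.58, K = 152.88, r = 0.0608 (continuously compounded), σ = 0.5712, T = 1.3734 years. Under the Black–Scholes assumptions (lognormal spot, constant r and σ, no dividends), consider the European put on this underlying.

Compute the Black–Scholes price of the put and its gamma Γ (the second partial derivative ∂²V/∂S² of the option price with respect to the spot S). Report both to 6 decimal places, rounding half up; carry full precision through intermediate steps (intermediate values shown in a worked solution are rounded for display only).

σ√T = 0.5712·√1.3734 = 0.669402
d₁ = (ln(S/K) + (r+σ²/2)T) / (σ√T) = (ln(130.58/152.88) + (0.0608+0.5712²/2)·1.3734) / 0.669402 = (-0.157667 + 0.307552) / 0.669402 = 0.223909
d₂ = d₁ − σ√T = 0.223909 − 0.669402 = -0.445493
e^{−rT} = e^{−0.0608·1.3734} = 0.919889
N(−d₁) = 0.411414,  N(−d₂) = 0.672018
Put price V = K·e^{−rT}·N(−d₂) − S·N(−d₁) = 94.507652 − 53.722472 = 40.785180
φ(d₁) = (1/√(2π))·e^{−d₁²/2} = 0.389066
Γ = φ(d₁) / (S·σ·√T) = 0.004451

price = 40.785180
Γ = 0.004451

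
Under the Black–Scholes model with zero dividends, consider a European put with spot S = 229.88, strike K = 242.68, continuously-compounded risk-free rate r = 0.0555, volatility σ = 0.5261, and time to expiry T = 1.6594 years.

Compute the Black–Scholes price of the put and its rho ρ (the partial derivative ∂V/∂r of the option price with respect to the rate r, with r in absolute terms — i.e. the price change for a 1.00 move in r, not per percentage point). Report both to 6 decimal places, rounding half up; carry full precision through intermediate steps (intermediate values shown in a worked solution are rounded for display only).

σ√T = 0.5261·√1.6594 = 0.677710
d₁ = (ln(S/K) + (r+σ²/2)T) / (σ√T) = (ln(229.88/242.68) + (0.0555+0.5261²/2)·1.6594) / 0.677710 = (-0.054186 + 0.321742) / 0.677710 = 0.394794
d₂ = d₁ − σ√T = 0.394794 − 0.677710 = -0.282916
e^{−rT} = e^{−0.0555·1.6594} = 0.912017
N(−d₁) = 0.346497,  N(−d₂) = 0.611379
Put price V = K·e^{−rT}·N(−d₂) − S·N(−d₁) = 135.315539 − 79.652838 = 55.662701
ρ = −K·T·e^{−rT}·N(−d₂) = -224.542606

price = 55.662701
ρ = -224.542606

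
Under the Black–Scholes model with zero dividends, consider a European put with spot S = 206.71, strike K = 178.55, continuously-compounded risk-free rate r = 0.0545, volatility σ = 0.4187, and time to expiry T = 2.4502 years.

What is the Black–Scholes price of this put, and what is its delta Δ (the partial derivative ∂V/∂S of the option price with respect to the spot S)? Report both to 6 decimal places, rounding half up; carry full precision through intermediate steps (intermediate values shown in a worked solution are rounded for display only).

σ√T = 0.4187·√2.4502 = 0.655396
d₁ = (ln(S/K) + (r+σ²/2)T) / (σ√T) = (ln(206.71/178.55) + (0.0545+0.4187²/2)·2.4502) / 0.655396 = (0.146448 + 0.348308) / 0.655396 = 0.754896
d₂ = d₁ − σ√T = 0.754896 − 0.655396 = 0.099500
e^{−rT} = e^{−0.0545·2.4502} = 0.874996
N(−d₁) = 0.225156,  N(−d₂) = 0.460370
Put price V = K·e^{−rT}·N(−d₂) − S·N(−d₁) = 71.923931 − 46.541913 = 25.382018
Δ = −N(−d₁) = -0.225156

price = 25.382018
Δ = -0.225156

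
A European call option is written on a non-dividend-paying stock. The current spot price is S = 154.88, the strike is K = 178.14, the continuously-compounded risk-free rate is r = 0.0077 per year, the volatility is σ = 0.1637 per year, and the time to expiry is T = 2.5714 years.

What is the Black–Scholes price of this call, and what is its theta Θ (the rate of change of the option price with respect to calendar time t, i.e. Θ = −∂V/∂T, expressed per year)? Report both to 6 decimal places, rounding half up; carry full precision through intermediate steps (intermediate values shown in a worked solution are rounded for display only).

price = 9.079171
Θ = -3.364117

σ√T = 0.1637·√2.5714 = 0.262503
d₁ = (ln(S/K) + (r+σ²/2)T) / (σ√T) = (ln(154.88/178.14) + (0.0077+0.1637²/2)·2.5714) / 0.262503 = (-0.139919 + 0.054254) / 0.262503 = -0.326342
d₂ = d₁ − σ√T = -0.326342 − 0.262503 = -0.588844
e^{−rT} = e^{−0.0077·2.5714} = 0.980395
N(d₁) = 0.372083,  N(d₂) = 0.277983
Call price V = S·N(d₁) − K·e^{−rT}·N(d₂) = 57.628194 − 48.549022 = 9.079171
φ(d₁) = (1/√(2π))·e^{−d₁²/2} = 0.378254
Θ = −S·φ(d₁)·σ/(2√T) − r·K·e^{−rT}·N(d₂) = −2.990290 − 0.373827 = -3.364117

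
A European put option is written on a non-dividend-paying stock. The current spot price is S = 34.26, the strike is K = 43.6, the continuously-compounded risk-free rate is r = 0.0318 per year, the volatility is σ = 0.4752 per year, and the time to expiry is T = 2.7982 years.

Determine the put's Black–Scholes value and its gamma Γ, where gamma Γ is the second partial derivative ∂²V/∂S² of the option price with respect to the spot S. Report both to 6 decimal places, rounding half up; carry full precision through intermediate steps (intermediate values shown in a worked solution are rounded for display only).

σ√T = 0.4752·√2.7982 = 0.794906
d₁ = (ln(S/K) + (r+σ²/2)T) / (σ√T) = (ln(34.26/43.6) + (0.0318+0.4752²/2)·2.7982) / 0.794906 = (-0.241079 + 0.404921) / 0.794906 = 0.206115
d₂ = d₁ − σ√T = 0.206115 − 0.794906 = -0.588791
e^{−rT} = e^{−0.0318·2.7982} = 0.914861
N(−d₁) = 0.418351,  N(−d₂) = 0.721999
Put price V = K·e^{−rT}·N(−d₂) − S·N(−d₁) = 28.799077 − 14.332692 = 14.466385
φ(d₁) = (1/√(2π))·e^{−d₁²/2} = 0.390557
Γ = φ(d₁) / (S·σ·√T) = 0.014341

price = 14.466385
Γ = 0.014341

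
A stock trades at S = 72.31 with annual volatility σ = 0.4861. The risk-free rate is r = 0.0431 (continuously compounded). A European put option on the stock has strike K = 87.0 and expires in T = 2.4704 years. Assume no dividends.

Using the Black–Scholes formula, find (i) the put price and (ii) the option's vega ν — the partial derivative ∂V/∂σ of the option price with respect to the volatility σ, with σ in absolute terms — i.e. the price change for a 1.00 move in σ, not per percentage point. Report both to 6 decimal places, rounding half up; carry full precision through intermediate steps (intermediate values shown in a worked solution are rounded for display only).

price = 25.457693
ν = 43.606573

σ√T = 0.4861·√2.4704 = 0.764028
d₁ = (ln(S/K) + (r+σ²/2)T) / (σ√T) = (ln(72.31/87.0) + (0.0431+0.4861²/2)·2.4704) / 0.764028 = (-0.184946 + 0.398344) / 0.764028 = 0.279306
d₂ = d₁ − σ√T = 0.279306 − 0.764028 = -0.484722
e^{−rT} = e^{−0.0431·2.4704} = 0.898998
N(−d₁) = 0.390005,  N(−d₂) = 0.686063
Put price V = K·e^{−rT}·N(−d₂) − S·N(−d₁) = 53.658943 − 28.201250 = 25.457693
φ(d₁) = (1/√(2π))·e^{−d₁²/2} = 0.383681
ν = S·φ(d₁)·√T = 43.606573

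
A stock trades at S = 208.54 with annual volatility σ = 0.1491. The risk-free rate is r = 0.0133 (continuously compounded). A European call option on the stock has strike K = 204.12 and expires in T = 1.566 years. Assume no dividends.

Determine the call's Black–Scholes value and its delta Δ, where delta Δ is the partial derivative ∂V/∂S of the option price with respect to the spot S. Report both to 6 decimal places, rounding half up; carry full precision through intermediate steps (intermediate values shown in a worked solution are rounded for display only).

σ√T = 0.1491·√1.566 = 0.186584
d₁ = (ln(S/K) + (r+σ²/2)T) / (σ√T) = (ln(208.54/204.12) + (0.0133+0.1491²/2)·1.566) / 0.186584 = (0.021423 + 0.038235) / 0.186584 = 0.319735
d₂ = d₁ − σ√T = 0.319735 − 0.186584 = 0.133151
e^{−rT} = e^{−0.0133·1.566} = 0.979388
N(d₁) = 0.625415,  N(d₂) = 0.552963
Call price V = S·N(d₁) − K·e^{−rT}·N(d₂) = 130.424134 − 110.544313 = 19.879822
Δ = N(d₁) = 0.625415

price = 19.879822
Δ = 0.625415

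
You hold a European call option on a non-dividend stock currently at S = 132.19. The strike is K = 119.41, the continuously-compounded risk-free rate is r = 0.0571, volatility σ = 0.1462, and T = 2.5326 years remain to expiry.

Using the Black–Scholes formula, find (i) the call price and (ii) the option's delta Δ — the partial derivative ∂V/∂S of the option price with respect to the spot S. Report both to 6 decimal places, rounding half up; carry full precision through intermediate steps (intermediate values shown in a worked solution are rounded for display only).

σ√T = 0.1462·√2.5326 = 0.232665
d₁ = (ln(S/K) + (r+σ²/2)T) / (σ√T) = (ln(132.19/119.41) + (0.0571+0.1462²/2)·2.5326) / 0.232665 = (0.101677 + 0.171678) / 0.232665 = 1.174889
d₂ = d₁ − σ√T = 1.174889 − 0.232665 = 0.942224
e^{−rT} = e^{−0.0571·2.5326} = 0.865358
N(d₁) = 0.879980,  N(d₂) = 0.826961
Call price V = S·N(d₁) − K·e^{−rT}·N(d₂) = 116.324607 − 85.451909 = 30.872698
Δ = N(d₁) = 0.879980

price = 30.872698
Δ = 0.879980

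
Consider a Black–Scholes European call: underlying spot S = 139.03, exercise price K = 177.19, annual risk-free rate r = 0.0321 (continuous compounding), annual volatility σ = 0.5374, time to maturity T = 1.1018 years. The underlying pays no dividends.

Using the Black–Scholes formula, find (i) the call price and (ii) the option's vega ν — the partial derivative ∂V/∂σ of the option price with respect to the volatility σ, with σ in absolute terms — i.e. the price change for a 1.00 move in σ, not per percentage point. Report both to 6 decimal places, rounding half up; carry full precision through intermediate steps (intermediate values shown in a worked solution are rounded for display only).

σ√T = 0.5374·√1.1018 = 0.564091
d₁ = (ln(S/K) + (r+σ²/2)T) / (σ√T) = (ln(139.03/177.19) + (0.0321+0.5374²/2)·1.1018) / 0.564091 = (-0.242533 + 0.194467) / 0.564091 = -0.085209
d₂ = d₁ − σ√T = -0.085209 − 0.564091 = -0.649300
e^{−rT} = e^{−0.0321·1.1018} = 0.965250
N(d₁) = 0.466047,  N(d₂) = 0.258072
Call price V = S·N(d₁) − K·e^{−rT}·N(d₂) = 64.794577 − 44.138781 = 20.655796
φ(d₁) = (1/√(2π))·e^{−d₁²/2} = 0.397497
ν = S·φ(d₁)·√T = 58.008728

price = 20.655796
ν = 58.008728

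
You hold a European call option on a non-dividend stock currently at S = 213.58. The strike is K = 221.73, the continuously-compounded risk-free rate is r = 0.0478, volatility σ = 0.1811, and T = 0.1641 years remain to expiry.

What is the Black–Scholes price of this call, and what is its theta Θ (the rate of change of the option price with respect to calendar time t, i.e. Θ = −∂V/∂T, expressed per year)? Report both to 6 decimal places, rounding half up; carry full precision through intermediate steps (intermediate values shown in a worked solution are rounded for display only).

σ√T = 0.1811·√0.1641 = 0.073362
d₁ = (ln(S/K) + (r+σ²/2)T) / (σ√T) = (ln(213.58/221.73) + (0.0478+0.1811²/2)·0.1641) / 0.073362 = (-0.037449 + 0.010535) / 0.073362 = -0.366864
d₂ = d₁ − σ√T = -0.366864 − 0.073362 = -0.440226
e^{−rT} = e^{−0.0478·0.1641} = 0.992187
N(d₁) = 0.356860,  N(d₂) = 0.329887
Call price V = S·N(d₁) − K·e^{−rT}·N(d₂) = 76.218219 − 72.574261 = 3.643958
φ(d₁) = (1/√(2π))·e^{−d₁²/2} = 0.372979
Θ = −S·φ(d₁)·σ/(2√T) − r·K·e^{−rT}·N(d₂) = −17.806524 − 3.469050 = -21.275574

price = 3.643958
Θ = -21.275574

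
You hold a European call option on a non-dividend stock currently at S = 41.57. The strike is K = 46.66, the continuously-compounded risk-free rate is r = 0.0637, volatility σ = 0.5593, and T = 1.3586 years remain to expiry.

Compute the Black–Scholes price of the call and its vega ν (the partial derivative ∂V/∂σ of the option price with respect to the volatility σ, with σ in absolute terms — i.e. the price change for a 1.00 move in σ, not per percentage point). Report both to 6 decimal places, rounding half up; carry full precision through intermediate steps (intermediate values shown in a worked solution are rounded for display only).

σ√T = 0.5593·√1.3586 = 0.651914
d₁ = (ln(S/K) + (r+σ²/2)T) / (σ√T) = (ln(41.57/46.66) + (0.0637+0.5593²/2)·1.3586) / 0.651914 = (-0.115509 + 0.299039) / 0.651914 = 0.281525
d₂ = d₁ − σ√T = 0.281525 − 0.651914 = -0.370389
e^{−rT} = e^{−0.0637·1.3586} = 0.917096
N(d₁) = 0.610846,  N(d₂) = 0.355546
Call price V = S·N(d₁) − K·e^{−rT}·N(d₂) = 25.392881 − 15.214437 = 10.178444
φ(d₁) = (1/√(2π))·e^{−d₁²/2} = 0.383442
ν = S·φ(d₁)·√T = 18.579137

price = 10.178444
ν = 18.579137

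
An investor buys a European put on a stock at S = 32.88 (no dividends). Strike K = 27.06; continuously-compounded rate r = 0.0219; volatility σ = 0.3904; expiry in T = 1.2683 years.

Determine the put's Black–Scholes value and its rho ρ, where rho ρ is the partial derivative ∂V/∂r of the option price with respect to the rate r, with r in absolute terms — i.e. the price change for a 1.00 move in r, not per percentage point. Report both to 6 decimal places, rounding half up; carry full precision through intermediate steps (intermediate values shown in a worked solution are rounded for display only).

price = 2.502247
ρ = -12.927277

σ√T = 0.3904·√1.2683 = 0.439664
d₁ = (ln(S/K) + (r+σ²/2)T) / (σ√T) = (ln(32.88/27.06) + (0.0219+0.3904²/2)·1.2683) / 0.439664 = (0.194808 + 0.124428) / 0.439664 = 0.726091
d₂ = d₁ − σ√T = 0.726091 − 0.439664 = 0.286427
e^{−rT} = e^{−0.0219·1.2683} = 0.972606
N(−d₁) = 0.233892,  N(−d₂) = 0.387276
Put price V = K·e^{−rT}·N(−d₂) − S·N(−d₁) = 10.192602 − 7.690355 = 2.502247
ρ = −K·T·e^{−rT}·N(−d₂) = -12.927277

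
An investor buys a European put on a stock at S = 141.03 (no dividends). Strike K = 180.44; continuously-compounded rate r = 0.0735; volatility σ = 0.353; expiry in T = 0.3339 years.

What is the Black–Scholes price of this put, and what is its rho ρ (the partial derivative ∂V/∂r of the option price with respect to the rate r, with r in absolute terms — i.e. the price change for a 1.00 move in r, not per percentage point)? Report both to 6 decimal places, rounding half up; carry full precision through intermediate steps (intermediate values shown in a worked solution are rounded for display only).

σ√T = 0.353·√0.3339 = 0.203978
d₁ = (ln(S/K) + (r+σ²/2)T) / (σ√T) = (ln(141.03/180.44) + (0.0735+0.353²/2)·0.3339) / 0.203978 = (-0.246426 + 0.045345) / 0.203978 = -0.985796
d₂ = d₁ − σ√T = -0.985796 − 0.203978 = -1.189774
e^{−rT} = e^{−0.0735·0.3339} = 0.975757
N(−d₁) = 0.837883,  N(−d₂) = 0.882932
Put price V = K·e^{−rT}·N(−d₂) − S·N(−d₁) = 155.454024 − 118.166703 = 37.287321
ρ = −K·T·e^{−rT}·N(−d₂) = -51.906098

price = 37.287321
ρ = -51.906098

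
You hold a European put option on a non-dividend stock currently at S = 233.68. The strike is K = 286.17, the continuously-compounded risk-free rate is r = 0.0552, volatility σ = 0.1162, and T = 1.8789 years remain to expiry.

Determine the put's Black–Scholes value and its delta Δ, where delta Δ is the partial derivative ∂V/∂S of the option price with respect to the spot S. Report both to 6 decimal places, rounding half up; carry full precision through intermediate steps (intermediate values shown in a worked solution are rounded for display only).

σ√T = 0.1162·√1.8789 = 0.159279
d₁ = (ln(S/K) + (r+σ²/2)T) / (σ√T) = (ln(233.68/286.17) + (0.0552+0.1162²/2)·1.8789) / 0.159279 = (-0.202633 + 0.116400) / 0.159279 = -0.541398
d₂ = d₁ − σ√T = -0.541398 − 0.159279 = -0.700677
e^{−rT} = e^{−0.0552·1.8789} = 0.901482
N(−d₁) = 0.705883,  N(−d₂) = 0.758248
Put price V = K·e^{−rT}·N(−d₂) − S·N(−d₁) = 195.610519 − 164.950830 = 30.659690
Δ = −N(−d₁) = -0.705883

price = 30.659690
Δ = -0.705883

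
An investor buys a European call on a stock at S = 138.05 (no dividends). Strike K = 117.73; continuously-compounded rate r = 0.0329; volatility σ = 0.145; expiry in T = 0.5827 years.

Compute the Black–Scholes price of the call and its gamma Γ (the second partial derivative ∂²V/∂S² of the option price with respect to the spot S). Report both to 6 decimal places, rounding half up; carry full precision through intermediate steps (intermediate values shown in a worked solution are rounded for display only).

σ√T = 0.145·√0.5827 = 0.110685
d₁ = (ln(S/K) + (r+σ²/2)T) / (σ√T) = (ln(138.05/117.73) + (0.0329+0.145²/2)·0.5827) / 0.110685 = (0.159222 + 0.025296) / 0.110685 = 1.667053
d₂ = d₁ − σ√T = 1.667053 − 0.110685 = 1.556368
e^{−rT} = e^{−0.0329·0.5827} = 0.981012
N(d₁) = 0.952248,  N(d₂) = 0.940190
Call price V = S·N(d₁) − K·e^{−rT}·N(d₂) = 131.457850 − 108.586751 = 22.871099
φ(d₁) = (1/√(2π))·e^{−d₁²/2} = 0.099413
Γ = φ(d₁) / (S·σ·√T) = 0.006506

price = 22.871099
Γ = 0.006506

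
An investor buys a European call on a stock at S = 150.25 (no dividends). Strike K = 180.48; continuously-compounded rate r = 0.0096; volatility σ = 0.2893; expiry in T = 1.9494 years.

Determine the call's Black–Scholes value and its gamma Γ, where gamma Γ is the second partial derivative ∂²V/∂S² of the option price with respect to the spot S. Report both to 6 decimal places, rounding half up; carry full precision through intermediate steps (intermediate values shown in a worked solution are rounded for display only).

price = 14.868383
Γ = 0.006436

σ√T = 0.2893·√1.9494 = 0.403923
d₁ = (ln(S/K) + (r+σ²/2)T) / (σ√T) = (ln(150.25/180.48) + (0.0096+0.2893²/2)·1.9494) / 0.403923 = (-0.183319 + 0.100291) / 0.403923 = -0.205554
d₂ = d₁ − σ√T = -0.205554 − 0.403923 = -0.609478
e^{−rT} = e^{−0.0096·1.9494} = 0.981460
N(d₁) = 0.418570,  N(d₂) = 0.271104
Call price V = S·N(d₁) − K·e^{−rT}·N(d₂) = 62.890079 − 48.021696 = 14.868383
φ(d₁) = (1/√(2π))·e^{−d₁²/2} = 0.390603
Γ = φ(d₁) / (S·σ·√T) = 0.006436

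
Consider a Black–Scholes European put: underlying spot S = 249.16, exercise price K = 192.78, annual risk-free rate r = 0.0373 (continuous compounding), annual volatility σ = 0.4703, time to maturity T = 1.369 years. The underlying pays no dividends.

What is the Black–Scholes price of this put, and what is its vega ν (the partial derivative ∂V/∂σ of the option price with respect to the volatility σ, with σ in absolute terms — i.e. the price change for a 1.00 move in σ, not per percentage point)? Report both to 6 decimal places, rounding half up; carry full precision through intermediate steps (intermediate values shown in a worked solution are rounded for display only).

price = 20.766317
ν = 82.129244

σ√T = 0.4703·√1.369 = 0.550271
d₁ = (ln(S/K) + (r+σ²/2)T) / (σ√T) = (ln(249.16/192.78) + (0.0373+0.4703²/2)·1.369) / 0.550271 = (0.256546 + 0.202463) / 0.550271 = 0.834150
d₂ = d₁ − σ√T = 0.834150 − 0.550271 = 0.283879
e^{−rT} = e^{−0.0373·1.369} = 0.950218
N(−d₁) = 0.202098,  N(−d₂) = 0.388252
Put price V = K·e^{−rT}·N(−d₂) − S·N(−d₁) = 71.121135 − 50.354818 = 20.766317
φ(d₁) = (1/√(2π))·e^{−d₁²/2} = 0.281720
ν = S·φ(d₁)·√T = 82.129244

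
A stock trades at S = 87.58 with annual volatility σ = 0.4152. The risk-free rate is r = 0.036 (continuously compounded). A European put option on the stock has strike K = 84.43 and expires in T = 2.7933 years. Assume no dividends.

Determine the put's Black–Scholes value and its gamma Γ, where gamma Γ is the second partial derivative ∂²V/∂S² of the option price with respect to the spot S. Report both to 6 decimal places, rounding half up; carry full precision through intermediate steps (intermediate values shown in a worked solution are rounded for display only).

price = 17.045994
Γ = 0.005659

σ√T = 0.4152·√2.7933 = 0.693931
d₁ = (ln(S/K) + (r+σ²/2)T) / (σ√T) = (ln(87.58/84.43) + (0.036+0.4152²/2)·2.7933) / 0.693931 = (0.036630 + 0.341329) / 0.693931 = 0.544663
d₂ = d₁ − σ√T = 0.544663 − 0.693931 = -0.149267
e^{−rT} = e^{−0.036·2.7933} = 0.904332
N(−d₁) = 0.292993,  N(−d₂) = 0.559329
Put price V = K·e^{−rT}·N(−d₂) − S·N(−d₁) = 42.706282 − 25.660288 = 17.045994
φ(d₁) = (1/√(2π))·e^{−d₁²/2} = 0.343947
Γ = φ(d₁) / (S·σ·√T) = 0.005659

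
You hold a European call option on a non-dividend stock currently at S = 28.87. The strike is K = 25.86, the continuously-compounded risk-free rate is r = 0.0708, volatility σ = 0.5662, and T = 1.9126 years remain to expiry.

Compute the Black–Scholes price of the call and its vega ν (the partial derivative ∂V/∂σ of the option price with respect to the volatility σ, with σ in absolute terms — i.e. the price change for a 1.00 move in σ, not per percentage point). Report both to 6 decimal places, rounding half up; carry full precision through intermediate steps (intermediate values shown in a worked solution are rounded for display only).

price = 11.339415
ν = 12.422865

σ√T = 0.5662·√1.9126 = 0.783036
d₁ = (ln(S/K) + (r+σ²/2)T) / (σ√T) = (ln(28.87/25.86) + (0.0708+0.5662²/2)·1.9126) / 0.783036 = (0.110106 + 0.441985) / 0.783036 = 0.705064
d₂ = d₁ − σ√T = 0.705064 − 0.783036 = -0.077972
e^{−rT} = e^{−0.0708·1.9126} = 0.873356
N(d₁) = 0.759615,  N(d₂) = 0.468925
Call price V = S·N(d₁) − K·e^{−rT}·N(d₂) = 21.930078 − 10.590663 = 11.339415
φ(d₁) = (1/√(2π))·e^{−d₁²/2} = 0.311145
ν = S·φ(d₁)·√T = 12.422865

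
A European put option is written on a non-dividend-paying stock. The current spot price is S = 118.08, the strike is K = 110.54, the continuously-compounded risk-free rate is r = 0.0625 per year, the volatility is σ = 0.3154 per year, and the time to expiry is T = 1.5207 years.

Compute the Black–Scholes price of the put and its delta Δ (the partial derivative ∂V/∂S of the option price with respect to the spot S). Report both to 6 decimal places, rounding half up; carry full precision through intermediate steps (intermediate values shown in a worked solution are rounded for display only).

price = 9.474369
Δ = -0.271432

σ√T = 0.3154·√1.5207 = 0.388941
d₁ = (ln(S/K) + (r+σ²/2)T) / (σ√T) = (ln(118.08/110.54) + (0.0625+0.3154²/2)·1.5207) / 0.388941 = (0.065985 + 0.170681) / 0.388941 = 0.608489
d₂ = d₁ − σ√T = 0.608489 − 0.388941 = 0.219548
e^{−rT} = e^{−0.0625·1.5207} = 0.909333
N(−d₁) = 0.271432,  N(−d₂) = 0.413112
Put price V = K·e^{−rT}·N(−d₂) − S·N(−d₁) = 41.525018 − 32.050649 = 9.474369
Δ = −N(−d₁) = -0.271432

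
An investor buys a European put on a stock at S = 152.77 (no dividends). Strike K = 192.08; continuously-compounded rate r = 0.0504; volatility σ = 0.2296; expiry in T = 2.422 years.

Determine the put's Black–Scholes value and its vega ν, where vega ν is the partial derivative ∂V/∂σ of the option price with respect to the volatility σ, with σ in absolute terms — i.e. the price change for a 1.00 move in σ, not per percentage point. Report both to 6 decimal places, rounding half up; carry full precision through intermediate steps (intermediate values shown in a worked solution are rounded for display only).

σ√T = 0.2296·√2.422 = 0.357321
d₁ = (ln(S/K) + (r+σ²/2)T) / (σ√T) = (ln(152.77/192.08) + (0.0504+0.2296²/2)·2.422) / 0.357321 = (-0.228978 + 0.185908) / 0.357321 = -0.120537
d₂ = d₁ − σ√T = -0.120537 − 0.357321 = -0.477858
e^{−rT} = e^{−0.0504·2.422} = 0.885087
N(−d₁) = 0.547971,  N(−d₂) = 0.683624
Put price V = K·e^{−rT}·N(−d₂) − S·N(−d₁) = 116.221345 − 83.713533 = 32.507812
φ(d₁) = (1/√(2π))·e^{−d₁²/2} = 0.396055
ν = S·φ(d₁)·√T = 94.162994

price = 32.507812
ν = 94.162994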